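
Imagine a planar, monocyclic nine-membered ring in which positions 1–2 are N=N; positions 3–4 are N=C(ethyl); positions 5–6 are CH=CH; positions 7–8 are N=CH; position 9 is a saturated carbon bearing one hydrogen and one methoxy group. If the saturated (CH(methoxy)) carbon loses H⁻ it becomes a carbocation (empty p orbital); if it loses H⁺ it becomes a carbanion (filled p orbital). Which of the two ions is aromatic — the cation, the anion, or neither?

In both ions every ring atom is sp² and contributes a p orbital, so both rings are fully conjugated.
Cation: 4 × 2 + 0 = 8 π electrons → 4(2), antiaromatic.
Anion: 4 × 2 + 2 = 10 π electrons → 4(2)+2, aromatic.

The anion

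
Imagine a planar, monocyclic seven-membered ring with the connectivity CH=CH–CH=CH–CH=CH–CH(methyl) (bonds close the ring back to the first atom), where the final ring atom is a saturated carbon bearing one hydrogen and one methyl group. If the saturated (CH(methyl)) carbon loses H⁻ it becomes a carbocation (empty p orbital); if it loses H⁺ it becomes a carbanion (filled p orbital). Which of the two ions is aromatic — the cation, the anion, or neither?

The cation

Once that carbon is sp², every ring atom has a p orbital and both ions are fully conjugated.
Cation: 3 × 2 + 0 = 6 π electrons → 4(1)+2, aromatic.
Anion: 3 × 2 + 2 = 8 π electrons → 4(2), antiaromatic.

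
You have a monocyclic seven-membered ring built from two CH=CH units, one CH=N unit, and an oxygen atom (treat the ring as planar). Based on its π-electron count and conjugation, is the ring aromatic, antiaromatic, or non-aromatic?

The p orbitals form a continuous loop: the double-bond atoms are sp², each contributing one p electron; each sp² =N– keeps its lone pair in-plane and puts one electron into the π system; the oxygen donates one lone pair from its p orbital. The ring is fully conjugated.
Adding the contributions, 3 × 2 = 6 from the double-bond units + 2 from the O atom = 8.
8 = 4(2); a planar, fully conjugated 4n system is antiaromatic.

Antiaromatic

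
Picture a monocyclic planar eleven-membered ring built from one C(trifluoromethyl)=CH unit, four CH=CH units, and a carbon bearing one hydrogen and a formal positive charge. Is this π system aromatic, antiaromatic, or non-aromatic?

The p orbitals form a continuous loop: every atom in a ring double bond is sp² and brings one electron to the p orbital; the carbocation has an empty p orbital. The ring is fully conjugated.
Tallying contributions gives 5 × 2 = 10 from the double-bond units + 0 from the CH(+) atom = 10.
10 = 4(2) + 2, which satisfies Hückel's 4n+2 rule.

Aromatic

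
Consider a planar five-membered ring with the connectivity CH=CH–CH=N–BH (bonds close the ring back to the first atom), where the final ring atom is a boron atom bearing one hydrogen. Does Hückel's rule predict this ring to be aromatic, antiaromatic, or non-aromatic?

Every ring atom contributes a p orbital perpendicular to the ring (each doubly-bonded ring atom is sp² with one p-orbital electron; each sp² =N– keeps its lone pair in-plane and puts one electron into the π system; the boron has an empty p orbital), so the π system is cyclic and fully conjugated.
π-electron count: 2 × 2 = 4 from the double-bond units + 0 from the BH atom = 4.
4 = 4(1); a planar, fully conjugated 4n system is antiaromatic.

Antiaromatic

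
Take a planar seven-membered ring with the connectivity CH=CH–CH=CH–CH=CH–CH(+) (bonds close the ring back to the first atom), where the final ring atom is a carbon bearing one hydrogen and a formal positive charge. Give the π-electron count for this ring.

6

The p orbitals form a continuous loop: the double-bond atoms are sp², each contributing one p electron; the carbocation has an empty p orbital. The ring is fully conjugated.
π-electron count: 3 × 2 = 6 from the double-bond units + 0 from the CH(+) atom = 6.
(The species described is the tropylium cation.)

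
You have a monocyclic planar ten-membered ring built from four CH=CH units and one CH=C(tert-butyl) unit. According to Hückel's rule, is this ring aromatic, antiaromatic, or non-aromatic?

The p orbitals form a continuous loop: the double-bond atoms are sp², each contributing one p electron. The ring is fully conjugated.
π-electron count: 5 × 2 = 10 from the 5 double-bond units.
10 = 4(2) + 2, which satisfies Hückel's 4n+2 rule.

Aromatic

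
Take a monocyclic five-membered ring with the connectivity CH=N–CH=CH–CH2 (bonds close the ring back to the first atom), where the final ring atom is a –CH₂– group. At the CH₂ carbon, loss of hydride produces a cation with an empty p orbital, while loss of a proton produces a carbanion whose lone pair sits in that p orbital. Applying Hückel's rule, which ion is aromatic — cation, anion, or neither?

The anion

In both ions every ring atom is sp² and contributes a p orbital, so both rings are fully conjugated.
Cation: 2 × 2 + 0 = 4 π electrons → 4(1), antiaromatic.
Anion: 2 × 2 + 2 = 6 π electrons → 4(1)+2, aromatic.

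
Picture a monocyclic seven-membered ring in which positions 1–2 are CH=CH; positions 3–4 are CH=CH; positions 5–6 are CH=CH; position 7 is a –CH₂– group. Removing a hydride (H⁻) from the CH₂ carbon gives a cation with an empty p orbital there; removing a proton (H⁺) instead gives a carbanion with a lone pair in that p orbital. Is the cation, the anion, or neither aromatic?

The cation

Once that carbon is sp², every ring atom has a p orbital and both ions are fully conjugated.
Cation: 3 × 2 + 0 = 6 π electrons → 4(1)+2, aromatic.
Anion: 3 × 2 + 2 = 8 π electrons → 4(2), antiaromatic.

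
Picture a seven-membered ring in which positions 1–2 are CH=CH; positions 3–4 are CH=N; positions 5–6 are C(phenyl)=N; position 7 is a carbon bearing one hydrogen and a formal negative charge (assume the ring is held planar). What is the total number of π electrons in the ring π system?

8

The p orbitals form a continuous loop: every atom in a ring double bond is sp² and brings one electron to the p orbital; each sp² =N– keeps its lone pair in-plane and puts one electron into the π system; the carbanion's lone pair occupies the p orbital. The ring is fully conjugated.
Tallying contributions gives 3 × 2 = 6 from the double-bond units + 2 from the CH(-) atom = 8.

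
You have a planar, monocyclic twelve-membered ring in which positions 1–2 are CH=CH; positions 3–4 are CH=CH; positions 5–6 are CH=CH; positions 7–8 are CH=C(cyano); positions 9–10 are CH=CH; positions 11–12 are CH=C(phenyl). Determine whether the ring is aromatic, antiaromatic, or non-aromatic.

Antiaromatic

Check conjugation: the double-bond atoms are sp², each contributing one p electron — every position has a p orbital, so the cyclic π system is continuous.
Counting π electrons: 6 × 2 = 12 from the 6 double-bond units.
12 is a 4n count (n = 3), so the planar conjugated ring is antiaromatic.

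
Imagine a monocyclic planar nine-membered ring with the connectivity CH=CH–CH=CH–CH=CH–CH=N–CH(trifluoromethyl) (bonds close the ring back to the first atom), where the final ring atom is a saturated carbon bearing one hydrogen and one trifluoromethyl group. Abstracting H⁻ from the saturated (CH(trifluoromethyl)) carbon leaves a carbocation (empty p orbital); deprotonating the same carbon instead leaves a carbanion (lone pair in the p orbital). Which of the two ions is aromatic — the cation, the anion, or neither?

In both ions every ring atom is sp² and contributes a p orbital, so both rings are fully conjugated.
Cation: 4 × 2 + 0 = 8 π electrons → 4(2), antiaromatic.
Anion: 4 × 2 + 2 = 10 π electrons → 4(2)+2, aromatic.

The anion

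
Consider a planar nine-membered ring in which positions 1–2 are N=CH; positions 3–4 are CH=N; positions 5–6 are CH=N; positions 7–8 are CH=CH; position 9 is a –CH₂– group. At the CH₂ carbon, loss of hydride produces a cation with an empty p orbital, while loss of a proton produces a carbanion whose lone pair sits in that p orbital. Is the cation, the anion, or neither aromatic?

The anion

In either ion the ring is fully conjugated: every atom, including the new sp² carbon, supplies a p orbital.
Cation: 4 × 2 + 0 = 8 π electrons → 4(2), antiaromatic.
Anion: 4 × 2 + 2 = 10 π electrons → 4(2)+2, aromatic.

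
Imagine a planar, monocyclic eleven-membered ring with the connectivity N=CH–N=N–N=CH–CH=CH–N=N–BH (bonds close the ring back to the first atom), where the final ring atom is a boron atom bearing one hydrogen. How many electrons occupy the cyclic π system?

10

The p orbitals form a continuous loop: each doubly-bonded ring atom is sp² with one p-orbital electron; the doubly-bonded nitrogens are pyridine-type — their lone pairs lie in the ring plane, leaving one electron in the p orbital; the boron has an empty p orbital. The ring is fully conjugated.
π-electron count: 5 × 2 = 10 from the double-bond units + 0 from the BH atom = 10.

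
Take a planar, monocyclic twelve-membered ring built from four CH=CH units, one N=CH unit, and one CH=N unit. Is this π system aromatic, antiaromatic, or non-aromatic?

Antiaromatic

Every ring atom contributes a p orbital perpendicular to the ring (each doubly-bonded ring atom is sp² with one p-orbital electron; each =N– nitrogen is pyridine-type (lone pair in the sp² plane, one electron in the p orbital)), so the π system is cyclic and fully conjugated.
Counting π electrons: 6 × 2 = 12 from the 6 double-bond units.
12 is a 4n count (n = 3), so the planar conjugated ring is antiaromatic.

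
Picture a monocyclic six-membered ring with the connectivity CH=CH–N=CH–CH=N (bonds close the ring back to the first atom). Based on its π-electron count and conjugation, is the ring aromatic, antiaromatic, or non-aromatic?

Aromatic

Check conjugation: every atom in a ring double bond is sp² and brings one electron to the p orbital; the doubly-bonded nitrogens are pyridine-type — their lone pairs lie in the ring plane, leaving one electron in the p orbital — every position has a p orbital, so the cyclic π system is continuous.
Tallying contributions gives 3 × 2 = 6 from the 3 double-bond units.
That gives a 4n+2 count (6, n = 1).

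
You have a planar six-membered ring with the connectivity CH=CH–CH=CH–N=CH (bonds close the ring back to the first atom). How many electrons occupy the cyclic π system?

6

All ring atoms are sp² and supply a p orbital to the ring (the double-bond atoms are sp², each contributing one p electron; each =N– nitrogen is pyridine-type (lone pair in the sp² plane, one electron in the p orbital)); the conjugation is uninterrupted.
π-electron count: 3 × 2 = 6 from the 3 double-bond units.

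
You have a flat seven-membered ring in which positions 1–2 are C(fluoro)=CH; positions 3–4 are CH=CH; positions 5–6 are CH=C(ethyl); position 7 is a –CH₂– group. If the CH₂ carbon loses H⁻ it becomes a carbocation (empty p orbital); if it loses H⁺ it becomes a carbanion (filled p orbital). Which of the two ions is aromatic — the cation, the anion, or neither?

The cation

Both ions have a continuous loop of p orbitals — each ring atom is sp².
Cation: 3 × 2 + 0 = 6 π electrons → 4(1)+2, aromatic.
Anion: 3 × 2 + 2 = 8 π electrons → 4(2), antiaromatic.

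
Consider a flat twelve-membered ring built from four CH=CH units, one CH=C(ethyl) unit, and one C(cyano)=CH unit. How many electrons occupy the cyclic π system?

Check conjugation: each doubly-bonded ring atom is sp² with one p-orbital electron — every position has a p orbital, so the cyclic π system is continuous.
Tallying contributions gives 6 × 2 = 12 from the 6 double-bond units.

12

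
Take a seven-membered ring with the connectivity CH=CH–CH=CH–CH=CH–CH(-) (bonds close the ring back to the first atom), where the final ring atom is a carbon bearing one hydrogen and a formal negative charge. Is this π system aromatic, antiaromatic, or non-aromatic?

Antiaromatic

Every ring atom contributes a p orbital perpendicular to the ring (each doubly-bonded ring atom is sp² with one p-orbital electron; the carbanion's lone pair occupies the p orbital), so the π system is cyclic and fully conjugated.
π-electron count: 3 × 2 = 6 from the double-bond units + 2 from the CH(-) atom = 8.
With 8 = 4·2 π electrons, Hückel's rule classifies the planar ring as antiaromatic.
This is the cycloheptatrienyl anion.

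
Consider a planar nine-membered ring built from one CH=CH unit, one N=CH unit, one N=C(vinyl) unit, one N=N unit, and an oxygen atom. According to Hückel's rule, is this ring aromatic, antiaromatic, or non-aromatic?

Aromatic

The p orbitals form a continuous loop: each doubly-bonded ring atom is sp² with one p-orbital electron; the doubly-bonded nitrogens are pyridine-type — their lone pairs lie in the ring plane, leaving one electron in the p orbital; the oxygen donates one lone pair from its p orbital. The ring is fully conjugated.
π-electron count: 4 × 2 = 8 from the double-bond units + 2 from the O atom = 10.
Since 10 = 4·2 + 2, the ring meets the 4n+2 criterion.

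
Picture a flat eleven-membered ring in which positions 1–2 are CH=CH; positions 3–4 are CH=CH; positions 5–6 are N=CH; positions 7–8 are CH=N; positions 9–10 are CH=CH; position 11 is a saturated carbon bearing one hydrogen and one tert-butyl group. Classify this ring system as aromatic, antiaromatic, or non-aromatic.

At the CH(tert-butyl) position, that saturated carbon is sp³ and has no p orbital in the ring π system; the ring's p-orbital overlap is broken there.
Hückel's rule only applies to fully conjugated rings, so this one is simply non-aromatic.

Non-aromatic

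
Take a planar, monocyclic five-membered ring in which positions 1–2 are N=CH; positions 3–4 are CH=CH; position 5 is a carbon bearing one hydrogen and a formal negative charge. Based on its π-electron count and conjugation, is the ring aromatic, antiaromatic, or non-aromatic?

Aromatic

Check conjugation: each doubly-bonded ring atom is sp² with one p-orbital electron; each sp² =N– keeps its lone pair in-plane and puts one electron into the π system; the carbanion's lone pair occupies the p orbital — every position has a p orbital, so the cyclic π system is continuous.
Counting π electrons: 2 × 2 = 4 from the double-bond units + 2 from the CH(-) atom = 6.
6 = 4(1) + 2, which satisfies Hückel's 4n+2 rule.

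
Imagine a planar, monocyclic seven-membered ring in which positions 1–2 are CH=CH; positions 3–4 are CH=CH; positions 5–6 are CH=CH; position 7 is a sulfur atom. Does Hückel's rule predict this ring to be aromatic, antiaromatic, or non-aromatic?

Antiaromatic

The p orbitals form a continuous loop: the double-bond atoms are sp², each contributing one p electron; the sulfur donates one lone pair from its p orbital. The ring is fully conjugated.
Tallying contributions gives 3 × 2 = 6 from the double-bond units + 2 from the S atom = 8.
With 8 = 4·2 π electrons, Hückel's rule classifies the planar ring as antiaromatic.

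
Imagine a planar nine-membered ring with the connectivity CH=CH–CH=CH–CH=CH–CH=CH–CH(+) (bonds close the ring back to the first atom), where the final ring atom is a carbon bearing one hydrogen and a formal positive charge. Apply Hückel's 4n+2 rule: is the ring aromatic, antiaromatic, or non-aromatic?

Every ring atom contributes a p orbital perpendicular to the ring (each doubly-bonded ring atom is sp² with one p-orbital electron; the carbocation has an empty p orbital), so the π system is cyclic and fully conjugated.
Counting π electrons: 4 × 2 = 8 from the double-bond units + 0 from the CH(+) atom = 8.
8 is a 4n count (n = 2), so the planar conjugated ring is antiaromatic.

Antiaromatic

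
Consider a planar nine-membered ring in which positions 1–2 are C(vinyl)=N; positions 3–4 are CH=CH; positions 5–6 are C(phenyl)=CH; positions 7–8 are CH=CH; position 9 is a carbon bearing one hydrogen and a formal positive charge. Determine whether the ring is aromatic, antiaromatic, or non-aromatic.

The p orbitals form a continuous loop: each doubly-bonded ring atom is sp² with one p-orbital electron; the doubly-bonded nitrogens are pyridine-type — their lone pairs lie in the ring plane, leaving one electron in the p orbital; the carbocation has an empty p orbital. The ring is fully conjugated.
Tallying contributions gives 4 × 2 = 8 from the double-bond units + 0 from the CH(+) atom = 8.
A 4n π count (8, n = 2) in a planar conjugated ring means antiaromatic.

Antiaromatic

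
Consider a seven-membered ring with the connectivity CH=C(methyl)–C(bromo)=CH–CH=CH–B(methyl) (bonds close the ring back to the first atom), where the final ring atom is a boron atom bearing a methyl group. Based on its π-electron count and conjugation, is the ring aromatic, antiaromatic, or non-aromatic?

Aromatic

All ring atoms are sp² and supply a p orbital to the ring (each doubly-bonded ring atom is sp² with one p-orbital electron; the boron has an empty p orbital); the conjugation is uninterrupted.
Counting π electrons: 3 × 2 = 6 from the double-bond units + 0 from the B(methyl) atom = 6.
With 6 π electrons (n = 1), the Hückel 4n+2 condition holds.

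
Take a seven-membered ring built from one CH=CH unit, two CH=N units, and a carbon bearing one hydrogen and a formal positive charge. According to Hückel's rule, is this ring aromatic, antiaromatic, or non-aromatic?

All ring atoms are sp² and supply a p orbital to the ring (every atom in a ring double bond is sp² and brings one electron to the p orbital; each sp² =N– keeps its lone pair in-plane and puts one electron into the π system; the carbocation has an empty p orbital); the conjugation is uninterrupted.
π-electron count: 3 × 2 = 6 from the double-bond units + 0 from the CH(+) atom = 6.
6 = 4(1) + 2, which satisfies Hückel's 4n+2 rule.

Aromatic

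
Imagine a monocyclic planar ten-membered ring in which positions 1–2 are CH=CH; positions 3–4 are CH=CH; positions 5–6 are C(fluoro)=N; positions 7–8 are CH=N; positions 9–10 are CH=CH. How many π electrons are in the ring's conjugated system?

10

The p orbitals form a continuous loop: every atom in a ring double bond is sp² and brings one electron to the p orbital; the doubly-bonded nitrogens are pyridine-type — their lone pairs lie in the ring plane, leaving one electron in the p orbital. The ring is fully conjugated.
Tallying contributions gives 5 × 2 = 10 from the 5 double-bond units.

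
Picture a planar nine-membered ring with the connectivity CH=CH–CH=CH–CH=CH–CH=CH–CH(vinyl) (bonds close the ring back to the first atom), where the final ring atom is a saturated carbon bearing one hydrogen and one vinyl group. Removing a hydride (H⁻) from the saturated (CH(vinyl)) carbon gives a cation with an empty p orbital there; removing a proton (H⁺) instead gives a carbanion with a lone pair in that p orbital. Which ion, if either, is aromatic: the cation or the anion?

In both ions every ring atom is sp² and contributes a p orbital, so both rings are fully conjugated.
Cation: 4 × 2 + 0 = 8 π electrons → 4(2), antiaromatic.
Anion: 4 × 2 + 2 = 10 π electrons → 4(2)+2, aromatic.

The anion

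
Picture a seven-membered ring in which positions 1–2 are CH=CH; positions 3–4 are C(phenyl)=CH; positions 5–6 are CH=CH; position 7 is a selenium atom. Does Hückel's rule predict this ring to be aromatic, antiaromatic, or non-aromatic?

Antiaromatic

The p orbitals form a continuous loop: each doubly-bonded ring atom is sp² with one p-orbital electron; the selenium donates one lone pair from its p orbital. The ring is fully conjugated.
Counting π electrons: 3 × 2 = 6 from the double-bond units + 2 from the Se atom = 8.
With 8 = 4·2 π electrons, Hückel's rule classifies the planar ring as antiaromatic.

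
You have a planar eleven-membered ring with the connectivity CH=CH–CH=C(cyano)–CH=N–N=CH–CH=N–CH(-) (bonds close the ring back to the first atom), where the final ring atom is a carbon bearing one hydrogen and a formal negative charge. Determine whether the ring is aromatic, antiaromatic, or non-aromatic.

The p orbitals form a continuous loop: every atom in a ring double bond is sp² and brings one electron to the p orbital; the doubly-bonded nitrogens are pyridine-type — their lone pairs lie in the ring plane, leaving one electron in the p orbital; the carbanion's lone pair occupies the p orbital. The ring is fully conjugated.
Adding the contributions, 5 × 2 = 10 from the double-bond units + 2 from the CH(-) atom = 12.
12 = 4(3); a planar, fully conjugated 4n system is antiaromatic.

Antiaromatic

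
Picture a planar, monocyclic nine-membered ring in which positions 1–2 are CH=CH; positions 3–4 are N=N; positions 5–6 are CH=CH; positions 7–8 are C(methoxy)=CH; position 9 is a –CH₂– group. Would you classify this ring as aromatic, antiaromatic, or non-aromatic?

The CH2 carbon is saturated: the tetrahedral CH₂ carbon is sp³ and has no p orbital in the ring π system. Conjugation is not continuous around the ring.
Broken conjugation rules out both aromaticity and antiaromaticity.

Non-aromatic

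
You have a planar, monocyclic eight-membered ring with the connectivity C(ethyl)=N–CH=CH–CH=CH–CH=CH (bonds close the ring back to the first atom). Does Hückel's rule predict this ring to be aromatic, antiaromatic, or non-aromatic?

Check conjugation: each doubly-bonded ring atom is sp² with one p-orbital electron; the doubly-bonded nitrogens are pyridine-type — their lone pairs lie in the ring plane, leaving one electron in the p orbital — every position has a p orbital, so the cyclic π system is continuous.
π-electron count: 4 × 2 = 8 from the 4 double-bond units.
8 is a 4n count (n = 2), so the planar conjugated ring is antiaromatic.

Antiaromatic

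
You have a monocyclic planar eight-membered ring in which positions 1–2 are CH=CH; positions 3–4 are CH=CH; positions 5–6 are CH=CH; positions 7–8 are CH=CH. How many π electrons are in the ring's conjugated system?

All ring atoms are sp² and supply a p orbital to the ring (every atom in a ring double bond is sp² and brings one electron to the p orbital); the conjugation is uninterrupted.
Counting π electrons: 4 × 2 = 8 from the 4 double-bond units.
(This ring is cyclooctatetraene.)

8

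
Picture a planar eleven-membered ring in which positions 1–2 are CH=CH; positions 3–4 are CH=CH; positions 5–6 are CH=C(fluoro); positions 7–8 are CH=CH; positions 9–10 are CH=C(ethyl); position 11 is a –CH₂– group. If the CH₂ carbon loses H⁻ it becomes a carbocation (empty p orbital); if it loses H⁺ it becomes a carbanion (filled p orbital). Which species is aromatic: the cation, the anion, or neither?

The cation

Once that carbon is sp², every ring atom has a p orbital and both ions are fully conjugated.
Cation: 5 × 2 + 0 = 10 π electrons → 4(2)+2, aromatic.
Anion: 5 × 2 + 2 = 12 π electrons → 4(3), antiaromatic.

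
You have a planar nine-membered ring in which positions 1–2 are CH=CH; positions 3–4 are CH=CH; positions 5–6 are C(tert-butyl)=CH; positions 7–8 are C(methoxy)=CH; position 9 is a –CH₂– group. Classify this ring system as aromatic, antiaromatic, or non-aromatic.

At the CH2 position, the tetrahedral CH₂ carbon is sp³ and has no p orbital in the ring π system; the ring's p-orbital overlap is broken there.
A ring that is not fully conjugated cannot be aromatic or antiaromatic regardless of its π-electron count.

Non-aromatic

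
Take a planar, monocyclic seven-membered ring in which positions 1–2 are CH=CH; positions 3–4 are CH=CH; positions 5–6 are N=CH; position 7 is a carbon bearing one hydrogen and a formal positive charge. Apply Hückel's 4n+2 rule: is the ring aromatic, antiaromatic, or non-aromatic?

The p orbitals form a continuous loop: each doubly-bonded ring atom is sp² with one p-orbital electron; the doubly-bonded nitrogens are pyridine-type — their lone pairs lie in the ring plane, leaving one electron in the p orbital; the carbocation has an empty p orbital. The ring is fully conjugated.
π-electron count: 3 × 2 = 6 from the double-bond units + 0 from the CH(+) atom = 6.
Since 6 = 4·1 + 2, the ring meets the 4n+2 criterion.

Aromatic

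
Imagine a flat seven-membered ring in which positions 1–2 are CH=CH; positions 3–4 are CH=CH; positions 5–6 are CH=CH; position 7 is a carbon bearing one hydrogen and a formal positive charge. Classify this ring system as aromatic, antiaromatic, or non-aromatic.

The p orbitals form a continuous loop: every atom in a ring double bond is sp² and brings one electron to the p orbital; the carbocation has an empty p orbital. The ring is fully conjugated.
Adding the contributions, 3 × 2 = 6 from the double-bond units + 0 from the CH(+) atom = 6.
That gives a 4n+2 count (6, n = 1).

Aromatic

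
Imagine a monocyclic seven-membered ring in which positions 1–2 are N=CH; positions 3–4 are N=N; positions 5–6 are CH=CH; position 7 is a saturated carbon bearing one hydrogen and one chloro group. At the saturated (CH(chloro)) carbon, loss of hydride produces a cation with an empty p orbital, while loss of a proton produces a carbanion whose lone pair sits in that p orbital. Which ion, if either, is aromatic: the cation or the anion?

In either ion the ring is fully conjugated: every atom, including the new sp² carbon, supplies a p orbital.
Cation: 3 × 2 + 0 = 6 π electrons → 4(1)+2, aromatic.
Anion: 3 × 2 + 2 = 8 π electrons → 4(2), antiaromatic.

The cation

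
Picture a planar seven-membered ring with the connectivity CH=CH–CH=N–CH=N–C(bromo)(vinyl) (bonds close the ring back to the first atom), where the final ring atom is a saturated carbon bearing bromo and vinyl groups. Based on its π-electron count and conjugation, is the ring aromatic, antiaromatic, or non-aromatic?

Non-aromatic

The C(bromo)(vinyl) position has four σ bonds — that saturated carbon is sp³ and has no p orbital in the ring π system — so the cyclic conjugation is interrupted.
A ring that is not fully conjugated cannot be aromatic or antiaromatic regardless of its π-electron count.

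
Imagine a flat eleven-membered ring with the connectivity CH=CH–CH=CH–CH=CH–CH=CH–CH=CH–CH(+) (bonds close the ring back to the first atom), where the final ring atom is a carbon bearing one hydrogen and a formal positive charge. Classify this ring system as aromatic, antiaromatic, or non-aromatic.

The p orbitals form a continuous loop: the double-bond atoms are sp², each contributing one p electron; the carbocation has an empty p orbital. The ring is fully conjugated.
Tallying contributions gives 5 × 2 = 10 from the double-bond units + 0 from the CH(+) atom = 10.
That gives a 4n+2 count (10, n = 2).

Aromatic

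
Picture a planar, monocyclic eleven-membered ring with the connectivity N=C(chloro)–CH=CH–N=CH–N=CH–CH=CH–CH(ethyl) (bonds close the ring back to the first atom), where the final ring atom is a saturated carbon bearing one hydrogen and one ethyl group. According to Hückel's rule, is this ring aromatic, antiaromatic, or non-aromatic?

Non-aromatic

At the CH(ethyl) position, that saturated carbon is sp³ and has no p orbital in the ring π system; the ring's p-orbital overlap is broken there.
Broken conjugation rules out both aromaticity and antiaromaticity.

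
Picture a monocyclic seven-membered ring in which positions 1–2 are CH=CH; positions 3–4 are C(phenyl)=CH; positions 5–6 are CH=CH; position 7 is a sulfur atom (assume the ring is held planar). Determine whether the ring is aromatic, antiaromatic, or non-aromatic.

Antiaromatic

The p orbitals form a continuous loop: each doubly-bonded ring atom is sp² with one p-orbital electron; the sulfur donates one lone pair from its p orbital. The ring is fully conjugated.
Adding the contributions, 3 × 2 = 6 from the double-bond units + 2 from the S atom = 8.
8 is a 4n count (n = 2), so the planar conjugated ring is antiaromatic.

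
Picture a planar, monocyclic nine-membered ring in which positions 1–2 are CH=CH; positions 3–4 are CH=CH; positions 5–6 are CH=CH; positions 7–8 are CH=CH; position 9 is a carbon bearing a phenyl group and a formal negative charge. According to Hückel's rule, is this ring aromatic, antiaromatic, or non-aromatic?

Aromatic

All ring atoms are sp² and supply a p orbital to the ring (each doubly-bonded ring atom is sp² with one p-orbital electron; the carbanion's lone pair occupies the p orbital); the conjugation is uninterrupted.
Adding the contributions, 4 × 2 = 8 from the double-bond units + 2 from the C(phenyl)(-) atom = 10.
That gives a 4n+2 count (10, n = 2).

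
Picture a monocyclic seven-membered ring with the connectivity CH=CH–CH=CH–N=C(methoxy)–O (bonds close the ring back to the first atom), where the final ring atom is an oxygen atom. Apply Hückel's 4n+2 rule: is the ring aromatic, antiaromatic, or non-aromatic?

Check conjugation: each doubly-bonded ring atom is sp² with one p-orbital electron; the doubly-bonded nitrogens are pyridine-type — their lone pairs lie in the ring plane, leaving one electron in the p orbital; the oxygen donates one lone pair from its p orbital — every position has a p orbital, so the cyclic π system is continuous.
Adding the contributions, 3 × 2 = 6 from the double-bond units + 2 from the O atom = 8.
A 4n π count (8, n = 2) in a planar conjugated ring means antiaromatic.

Antiaromatic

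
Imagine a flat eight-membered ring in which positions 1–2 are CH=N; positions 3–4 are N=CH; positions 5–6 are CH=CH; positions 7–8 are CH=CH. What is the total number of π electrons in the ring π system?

All ring atoms are sp² and supply a p orbital to the ring (the double-bond atoms are sp², each contributing one p electron; the doubly-bonded nitrogens are pyridine-type — their lone pairs lie in the ring plane, leaving one electron in the p orbital); the conjugation is uninterrupted.
Counting π electrons: 4 × 2 = 8 from the 4 double-bond units.

8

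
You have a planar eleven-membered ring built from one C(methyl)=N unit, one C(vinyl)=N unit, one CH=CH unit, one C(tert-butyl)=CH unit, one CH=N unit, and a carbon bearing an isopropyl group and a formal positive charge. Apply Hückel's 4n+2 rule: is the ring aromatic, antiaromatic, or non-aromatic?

Aromatic

The p orbitals form a continuous loop: every atom in a ring double bond is sp² and brings one electron to the p orbital; each =N– nitrogen is pyridine-type (lone pair in the sp² plane, one electron in the p orbital); the carbocation has an empty p orbital. The ring is fully conjugated.
Counting π electrons: 5 × 2 = 10 from the double-bond units + 0 from the C(isopropyl)(+) atom = 10.
10 = 4(2) + 2, which satisfies Hückel's 4n+2 rule.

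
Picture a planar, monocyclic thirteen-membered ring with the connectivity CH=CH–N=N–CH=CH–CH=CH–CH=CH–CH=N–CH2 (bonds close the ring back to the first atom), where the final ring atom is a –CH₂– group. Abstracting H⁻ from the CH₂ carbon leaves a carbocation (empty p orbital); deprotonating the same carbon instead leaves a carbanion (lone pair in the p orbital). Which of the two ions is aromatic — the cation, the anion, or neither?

The anion

In either ion the ring is fully conjugated: every atom, including the new sp² carbon, supplies a p orbital.
Cation: 6 × 2 + 0 = 12 π electrons → 4(3), antiaromatic.
Anion: 6 × 2 + 2 = 14 π electrons → 4(3)+2, aromatic.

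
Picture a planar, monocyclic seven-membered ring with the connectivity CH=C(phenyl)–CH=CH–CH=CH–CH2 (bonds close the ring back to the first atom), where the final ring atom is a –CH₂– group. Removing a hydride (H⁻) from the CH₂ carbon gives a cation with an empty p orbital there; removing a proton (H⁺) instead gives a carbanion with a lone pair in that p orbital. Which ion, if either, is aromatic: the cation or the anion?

The cation

In either ion the ring is fully conjugated: every atom, including the new sp² carbon, supplies a p orbital.
Cation: 3 × 2 + 0 = 6 π electrons → 4(1)+2, aromatic.
Anion: 3 × 2 + 2 = 8 π electrons → 4(2), antiaromatic.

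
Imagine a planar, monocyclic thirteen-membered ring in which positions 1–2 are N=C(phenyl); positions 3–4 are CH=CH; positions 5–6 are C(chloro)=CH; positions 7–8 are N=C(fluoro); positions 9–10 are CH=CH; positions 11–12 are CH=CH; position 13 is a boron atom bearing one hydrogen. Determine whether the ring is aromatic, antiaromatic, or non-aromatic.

Antiaromatic

Check conjugation: each doubly-bonded ring atom is sp² with one p-orbital electron; each =N– nitrogen is pyridine-type (lone pair in the sp² plane, one electron in the p orbital); the boron has an empty p orbital — every position has a p orbital, so the cyclic π system is continuous.
Counting π electrons: 6 × 2 = 12 from the double-bond units + 0 from the BH atom = 12.
A 4n π count (12, n = 3) in a planar conjugated ring means antiaromatic.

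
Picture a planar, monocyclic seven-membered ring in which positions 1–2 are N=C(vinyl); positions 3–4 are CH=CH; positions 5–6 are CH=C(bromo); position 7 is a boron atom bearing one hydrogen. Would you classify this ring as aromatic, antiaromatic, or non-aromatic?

Aromatic

Check conjugation: every atom in a ring double bond is sp² and brings one electron to the p orbital; each =N– nitrogen is pyridine-type (lone pair in the sp² plane, one electron in the p orbital); the boron has an empty p orbital — every position has a p orbital, so the cyclic π system is continuous.
π-electron count: 3 × 2 = 6 from the double-bond units + 0 from the BH atom = 6.
Since 6 = 4·1 + 2, the ring meets the 4n+2 criterion.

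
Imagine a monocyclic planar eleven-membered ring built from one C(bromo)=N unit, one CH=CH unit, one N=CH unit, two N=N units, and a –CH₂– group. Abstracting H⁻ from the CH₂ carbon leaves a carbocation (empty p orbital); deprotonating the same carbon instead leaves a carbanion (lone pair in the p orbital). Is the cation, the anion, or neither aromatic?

The cation

In either ion the ring is fully conjugated: every atom, including the new sp² carbon, supplies a p orbital.
Cation: 5 × 2 + 0 = 10 π electrons → 4(2)+2, aromatic.
Anion: 5 × 2 + 2 = 12 π electrons → 4(3), antiaromatic.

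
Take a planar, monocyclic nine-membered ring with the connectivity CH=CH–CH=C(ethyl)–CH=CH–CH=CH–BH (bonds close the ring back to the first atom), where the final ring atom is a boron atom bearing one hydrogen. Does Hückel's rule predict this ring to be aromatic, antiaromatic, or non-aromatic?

Antiaromatic

The p orbitals form a continuous loop: each doubly-bonded ring atom is sp² with one p-orbital electron; the boron has an empty p orbital. The ring is fully conjugated.
Tallying contributions gives 4 × 2 = 8 from the double-bond units + 0 from the BH atom = 8.
With 8 = 4·2 π electrons, Hückel's rule classifies the planar ring as antiaromatic.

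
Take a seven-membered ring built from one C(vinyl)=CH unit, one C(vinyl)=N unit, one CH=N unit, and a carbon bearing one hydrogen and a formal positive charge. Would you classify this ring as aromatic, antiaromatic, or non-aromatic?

Every ring atom contributes a p orbital perpendicular to the ring (the double-bond atoms are sp², each contributing one p electron; each =N– nitrogen is pyridine-type (lone pair in the sp² plane, one electron in the p orbital); the carbocation has an empty p orbital), so the π system is cyclic and fully conjugated.
Adding the contributions, 3 × 2 = 6 from the double-bond units + 0 from the CH(+) atom = 6.
With 6 π electrons (n = 1), the Hückel 4n+2 condition holds.

Aromatic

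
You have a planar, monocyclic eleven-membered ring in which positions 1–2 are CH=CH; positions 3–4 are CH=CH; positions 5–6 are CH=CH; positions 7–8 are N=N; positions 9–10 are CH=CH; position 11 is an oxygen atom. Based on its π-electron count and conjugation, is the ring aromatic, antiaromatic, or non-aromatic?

Check conjugation: each doubly-bonded ring atom is sp² with one p-orbital electron; each sp² =N– keeps its lone pair in-plane and puts one electron into the π system; the oxygen donates one lone pair from its p orbital — every position has a p orbital, so the cyclic π system is continuous.
Counting π electrons: 5 × 2 = 10 from the double-bond units + 2 from the O atom = 12.
12 = 4(3); a planar, fully conjugated 4n system is antiaromatic.

Antiaromatic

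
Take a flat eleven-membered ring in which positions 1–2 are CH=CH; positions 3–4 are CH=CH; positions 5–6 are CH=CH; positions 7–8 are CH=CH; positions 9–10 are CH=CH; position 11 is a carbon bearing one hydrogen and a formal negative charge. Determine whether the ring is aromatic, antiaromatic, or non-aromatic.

Antiaromatic

The p orbitals form a continuous loop: the double-bond atoms are sp², each contributing one p electron; the carbanion's lone pair occupies the p orbital. The ring is fully conjugated.
Tallying contributions gives 5 × 2 = 10 from the double-bond units + 2 from the CH(-) atom = 12.
12 is a 4n count (n = 3), so the planar conjugated ring is antiaromatic.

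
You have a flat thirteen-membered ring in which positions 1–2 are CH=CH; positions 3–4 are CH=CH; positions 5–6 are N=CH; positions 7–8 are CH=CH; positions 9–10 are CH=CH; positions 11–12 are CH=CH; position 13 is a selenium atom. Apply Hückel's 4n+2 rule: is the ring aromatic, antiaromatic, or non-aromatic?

The p orbitals form a continuous loop: each doubly-bonded ring atom is sp² with one p-orbital electron; the doubly-bonded nitrogens are pyridine-type — their lone pairs lie in the ring plane, leaving one electron in the p orbital; the selenium donates one lone pair from its p orbital. The ring is fully conjugated.
Adding the contributions, 6 × 2 = 12 from the double-bond units + 2 from the Se atom = 14.
With 14 π electrons (n = 3), the Hückel 4n+2 condition holds.

Aromatic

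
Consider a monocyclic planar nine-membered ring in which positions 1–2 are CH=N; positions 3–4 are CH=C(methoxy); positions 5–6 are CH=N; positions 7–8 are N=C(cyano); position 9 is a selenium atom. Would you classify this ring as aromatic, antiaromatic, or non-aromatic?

Aromatic

The p orbitals form a continuous loop: the double-bond atoms are sp², each contributing one p electron; each sp² =N– keeps its lone pair in-plane and puts one electron into the π system; the selenium donates one lone pair from its p orbital. The ring is fully conjugated.
Adding the contributions, 4 × 2 = 8 from the double-bond units + 2 from the Se atom = 10.
10 = 4(2) + 2, which satisfies Hückel's 4n+2 rule.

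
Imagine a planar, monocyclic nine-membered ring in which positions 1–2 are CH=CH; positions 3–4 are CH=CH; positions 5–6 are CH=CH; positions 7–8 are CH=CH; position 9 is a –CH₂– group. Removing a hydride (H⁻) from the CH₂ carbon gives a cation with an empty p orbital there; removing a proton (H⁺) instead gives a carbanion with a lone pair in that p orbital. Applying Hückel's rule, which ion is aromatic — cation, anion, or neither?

The anion

Both ions have a continuous loop of p orbitals — each ring atom is sp².
Cation: 4 × 2 + 0 = 8 π electrons → 4(2), antiaromatic.
Anion: 4 × 2 + 2 = 10 π electrons → 4(2)+2, aromatic.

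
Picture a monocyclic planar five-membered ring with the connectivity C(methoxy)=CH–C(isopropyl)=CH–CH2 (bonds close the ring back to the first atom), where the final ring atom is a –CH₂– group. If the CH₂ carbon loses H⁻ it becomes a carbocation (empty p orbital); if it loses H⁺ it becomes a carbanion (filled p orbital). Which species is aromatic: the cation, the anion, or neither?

The anion

Both ions have a continuous loop of p orbitals — each ring atom is sp².
Cation: 2 × 2 + 0 = 4 π electrons → 4(1), antiaromatic.
Anion: 2 × 2 + 2 = 6 π electrons → 4(1)+2, aromatic.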